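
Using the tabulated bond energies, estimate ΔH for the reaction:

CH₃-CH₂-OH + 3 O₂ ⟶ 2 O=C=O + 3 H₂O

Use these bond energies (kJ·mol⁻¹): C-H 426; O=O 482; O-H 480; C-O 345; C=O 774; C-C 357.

Bonds broken (reactants):
  C-C: 1 × 357 = 357
  C-H: 5 × 426 = 2130
  C-O: 1 × 345 = 345
  O-H: 1 × 480 = 480
  O=O: 3 × 482 = 1446
  Σ(broken) = 4758 kJ
Bonds formed (products):
  C=O: 4 × 774 = 3096
  O-H: 6 × 480 = 2880
  Σ(formed) = 5976 kJ
ΔH = Σ(broken) − Σ(formed) = 4758 − 5976 = −1218 kJ

ΔH ≈ −1218 kJ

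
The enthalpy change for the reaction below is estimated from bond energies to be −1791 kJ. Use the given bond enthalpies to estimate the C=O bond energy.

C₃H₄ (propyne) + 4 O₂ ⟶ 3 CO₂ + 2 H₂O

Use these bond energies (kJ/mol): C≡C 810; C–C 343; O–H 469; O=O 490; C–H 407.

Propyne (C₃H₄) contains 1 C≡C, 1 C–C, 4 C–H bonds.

Let D be the C=O bond energy.
Σ(broken) = 1×810 + 1×343 + 4×407 + 4×490 = 4741
Σ(formed) = 6×D + 4×469 = 1876 + 6D
ΔH = Σ(broken) − Σ(formed) = (4741) − (1876 + 6D) = +2865 − 6D
Setting this equal to −1791 kJ gives 6D = 4656, so D = 776 kJ/mol.

D(C=O) ≈ 776 kJ/mol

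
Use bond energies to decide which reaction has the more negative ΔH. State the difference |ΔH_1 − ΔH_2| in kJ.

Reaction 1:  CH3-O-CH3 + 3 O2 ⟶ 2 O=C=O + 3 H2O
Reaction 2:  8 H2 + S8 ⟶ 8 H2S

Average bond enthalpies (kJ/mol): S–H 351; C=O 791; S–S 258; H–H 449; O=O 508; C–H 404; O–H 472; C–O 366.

Reaction 1:
  Bonds broken (reactants):
    C–H: 6 × 404 = 2424
    C–O: 2 × 366 = 732
    O=O: 3 × 508 = 1524
    Σ(broken) = 4680 kJ
  Bonds formed (products):
    C=O: 4 × 791 = 3164
    O–H: 6 × 472 = 2832
    Σ(formed) = 5996 kJ
  ΔH_1 = 4680 − 5996 = −1316 kJ
Reaction 2:
  Bonds broken (reactants):
    H–H: 8 × 449 = 3592
    S–S: 8 × 258 = 2064
    Σ(broken) = 5656 kJ
  Bonds formed (products):
    S–H: 16 × 351 = 5616
    Σ(formed) = 5616 kJ
  ΔH_2 = 5656 − 5616 = +40 kJ
ΔH_1 − ΔH_2 = −1356 kJ, so reaction 1 has the more negative ΔH; |ΔH_1 − ΔH_2| = 1356 kJ.

Reaction 1, by 1356 kJ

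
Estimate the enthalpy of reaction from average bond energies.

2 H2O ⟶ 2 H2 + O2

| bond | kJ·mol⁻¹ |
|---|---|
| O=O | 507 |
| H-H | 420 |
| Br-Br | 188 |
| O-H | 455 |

ΔH ≈ +473 kJ

Bonds broken (reactants):
  O-H: 4 × 455 = 1820
  Σ(broken) = 1820 kJ
Bonds formed (products):
  H-H: 2 × 420 = 840
  O=O: 1 × 507 = 507
  Σ(formed) = 1347 kJ
ΔH = Σ(broken) − Σ(formed) = 1820 − 1347 = +473 kJ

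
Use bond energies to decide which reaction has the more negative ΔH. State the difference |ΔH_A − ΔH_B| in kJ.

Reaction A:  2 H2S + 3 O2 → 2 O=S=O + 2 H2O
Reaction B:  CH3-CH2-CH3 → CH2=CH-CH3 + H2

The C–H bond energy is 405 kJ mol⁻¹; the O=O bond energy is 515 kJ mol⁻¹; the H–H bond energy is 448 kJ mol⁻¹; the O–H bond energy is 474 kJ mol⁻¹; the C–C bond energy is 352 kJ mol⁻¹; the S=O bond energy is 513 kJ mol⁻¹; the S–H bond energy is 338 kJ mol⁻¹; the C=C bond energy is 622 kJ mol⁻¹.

Reaction A:
  Bonds broken (reactants):
    O=O: 3 × 515 = 1545
    S–H: 4 × 338 = 1352
    Σ(broken) = 2897 kJ
  Bonds formed (products):
    O–H: 4 × 474 = 1896
    S=O: 4 × 513 = 2052
    Σ(formed) = 3948 kJ
  ΔH_A = 2897 − 3948 = −1051 kJ
Reaction B:
  Bonds broken (reactants):
    C–C: 2 × 352 = 704
    C–H: 8 × 405 = 3240
    Σ(broken) = 3944 kJ
  Bonds formed (products):
    C–C: 1 × 352 = 352
    C–H: 6 × 405 = 2430
    C=C: 1 × 622 = 622
    H–H: 1 × 448 = 448
    Σ(formed) = 3852 kJ
  ΔH_B = 3944 − 3852 = +92 kJ
ΔH_A − ΔH_B = −1143 kJ, so reaction A has the more negative ΔH; |ΔH_A − ΔH_B| = 1143 kJ.

Reaction A, by 1143 kJ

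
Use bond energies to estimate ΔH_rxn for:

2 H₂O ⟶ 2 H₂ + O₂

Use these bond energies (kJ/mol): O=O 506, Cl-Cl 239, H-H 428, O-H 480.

ΔH ≈ +558 kJ

Bonds broken (reactants):
  O-H: 4 × 480 = 1920
  Σ(broken) = 1920 kJ
Bonds formed (products):
  H-H: 2 × 428 = 856
  O=O: 1 × 506 = 506
  Σ(formed) = 1362 kJ
ΔH = Σ(broken) − Σ(formed) = 1920 − 1362 = +558 kJ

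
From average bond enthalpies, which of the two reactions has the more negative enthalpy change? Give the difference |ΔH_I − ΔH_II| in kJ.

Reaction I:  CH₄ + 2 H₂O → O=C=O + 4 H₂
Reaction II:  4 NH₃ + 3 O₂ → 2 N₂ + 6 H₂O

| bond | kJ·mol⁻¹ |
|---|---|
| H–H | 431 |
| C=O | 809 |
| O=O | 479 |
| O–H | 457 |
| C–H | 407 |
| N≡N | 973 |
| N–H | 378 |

Reaction I:
  Bonds broken (reactants):
    C–H: 4 × 407 = 1628
    O–H: 4 × 457 = 1828
    Σ(broken) = 3456 kJ
  Bonds formed (products):
    C=O: 2 × 809 = 1618
    H–H: 4 × 431 = 1724
    Σ(formed) = 3342 kJ
  ΔH_I = 3456 − 3342 = +114 kJ
Reaction II:
  Bonds broken (reactants):
    N–H: 12 × 378 = 4536
    O=O: 3 × 479 = 1437
    Σ(broken) = 5973 kJ
  Bonds formed (products):
    N≡N: 2 × 973 = 1946
    O–H: 12 × 457 = 5484
    Σ(formed) = 7430 kJ
  ΔH_II = 5973 − 7430 = −1457 kJ
ΔH_I − ΔH_II = +1571 kJ, so reaction II has the more negative ΔH; |ΔH_I − ΔH_II| = 1571 kJ.

Reaction II, by 1571 kJ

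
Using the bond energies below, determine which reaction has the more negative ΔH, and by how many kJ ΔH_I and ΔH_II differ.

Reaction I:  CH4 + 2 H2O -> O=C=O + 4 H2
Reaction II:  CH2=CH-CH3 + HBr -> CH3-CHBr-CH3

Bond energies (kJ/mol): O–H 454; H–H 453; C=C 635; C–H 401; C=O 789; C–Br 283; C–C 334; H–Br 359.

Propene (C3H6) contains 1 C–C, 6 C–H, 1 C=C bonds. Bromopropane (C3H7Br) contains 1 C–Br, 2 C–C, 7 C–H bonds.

Reaction II, by 54 kJ

Reaction I:
  Bonds broken (reactants):
    C–H: 4 × 401 = 1604
    O–H: 4 × 454 = 1816
    Σ(broken) = 3420 kJ
  Bonds formed (products):
    C=O: 2 × 789 = 1578
    H–H: 4 × 453 = 1812
    Σ(formed) = 3390 kJ
  ΔH_I = 3420 − 3390 = +30 kJ
Reaction II:
  Bonds broken (reactants):
    C–C: 1 × 334 = 334
    C–H: 6 × 401 = 2406
    C=C: 1 × 635 = 635
    H–Br: 1 × 359 = 359
    Σ(broken) = 3734 kJ
  Bonds formed (products):
    C–Br: 1 × 283 = 283
    C–C: 2 × 334 = 668
    C–H: 7 × 401 = 2807
    Σ(formed) = 3758 kJ
  ΔH_II = 3734 − 3758 = −24 kJ
ΔH_I − ΔH_II = +54 kJ, so reaction II has the more negative ΔH; |ΔH_I − ΔH_II| = 54 kJ.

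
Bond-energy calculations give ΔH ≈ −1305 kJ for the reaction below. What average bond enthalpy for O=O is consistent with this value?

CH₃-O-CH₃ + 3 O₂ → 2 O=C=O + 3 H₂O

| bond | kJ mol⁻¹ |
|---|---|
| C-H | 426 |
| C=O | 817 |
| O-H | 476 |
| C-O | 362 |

Let D be the O=O bond energy.
Σ(broken) = 6×426 + 2×362 + 3×D = 3280 + 3D
Σ(formed) = 4×817 + 6×476 = 6124
ΔH = Σ(broken) − Σ(formed) = (3280 + 3D) − (6124) = −2844 + 3D
Setting this equal to −1305 kJ gives 3D = 1539, so D = 513 kJ/mol.

D(O=O) ≈ 513 kJ/mol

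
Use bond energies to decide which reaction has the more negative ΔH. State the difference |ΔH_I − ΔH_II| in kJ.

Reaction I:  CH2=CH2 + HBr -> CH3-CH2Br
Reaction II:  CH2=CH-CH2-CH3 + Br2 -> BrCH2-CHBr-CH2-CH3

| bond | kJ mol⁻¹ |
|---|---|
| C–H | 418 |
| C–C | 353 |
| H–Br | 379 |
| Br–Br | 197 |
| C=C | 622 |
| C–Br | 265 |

Reaction II, by 29 kJ

Reaction I:
  Bonds broken (reactants):
    C–H: 4 × 418 = 1672
    C=C: 1 × 622 = 622
    H–Br: 1 × 379 = 379
    Σ(broken) = 2673 kJ
  Bonds formed (products):
    C–Br: 1 × 265 = 265
    C–C: 1 × 353 = 353
    C–H: 5 × 418 = 2090
    Σ(formed) = 2708 kJ
  ΔH_I = 2673 − 2708 = −35 kJ
Reaction II:
  Bonds broken (reactants):
    Br–Br: 1 × 197 = 197
    C–C: 2 × 353 = 706
    C–H: 8 × 418 = 3344
    C=C: 1 × 622 = 622
    Σ(broken) = 4869 kJ
  Bonds formed (products):
    C–Br: 2 × 265 = 530
    C–C: 3 × 353 = 1059
    C–H: 8 × 418 = 3344
    Σ(formed) = 4933 kJ
  ΔH_II = 4869 − 4933 = −64 kJ
ΔH_I − ΔH_II = +29 kJ, so reaction II has the more negative ΔH; |ΔH_I − ΔH_II| = 29 kJ.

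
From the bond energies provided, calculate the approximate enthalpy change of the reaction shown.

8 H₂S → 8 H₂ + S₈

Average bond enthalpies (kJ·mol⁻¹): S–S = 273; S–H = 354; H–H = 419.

ΔH ≈ +128 kJ

Bonds broken (reactants):
  S–H: 16 × 354 = 5664
  Σ(broken) = 5664 kJ
Bonds formed (products):
  H–H: 8 × 419 = 3352
  S–S: 8 × 273 = 2184
  Σ(formed) = 5536 kJ
ΔH = Σ(broken) − Σ(formed) = 5664 − 5536 = +128 kJ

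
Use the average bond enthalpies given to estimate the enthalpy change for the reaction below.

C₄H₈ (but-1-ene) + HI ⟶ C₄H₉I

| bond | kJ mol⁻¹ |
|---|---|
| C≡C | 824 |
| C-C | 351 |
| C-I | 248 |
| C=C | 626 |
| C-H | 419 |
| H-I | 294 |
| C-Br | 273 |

Bonds broken (reactants):
  C-C: 2 × 351 = 702
  C-H: 8 × 419 = 3352
  C=C: 1 × 626 = 626
  H-I: 1 × 294 = 294
  Σ(broken) = 4974 kJ
Bonds formed (products):
  C-C: 3 × 351 = 1053
  C-H: 9 × 419 = 3771
  C-I: 1 × 248 = 248
  Σ(formed) = 5072 kJ
ΔH = Σ(broken) − Σ(formed) = 4974 − 5072 = −98 kJ

ΔH ≈ −98 kJ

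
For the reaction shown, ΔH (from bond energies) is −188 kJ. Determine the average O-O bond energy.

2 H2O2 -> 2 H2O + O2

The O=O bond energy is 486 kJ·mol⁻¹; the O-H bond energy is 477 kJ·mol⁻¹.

Let D be the O-O bond energy.
Σ(broken) = 4×477 + 2×D = 1908 + 2D
Σ(formed) = 4×477 + 1×486 = 2394
ΔH = Σ(broken) − Σ(formed) = (1908 + 2D) − (2394) = −486 + 2D
Setting this equal to −188 kJ gives 2D = 298, so D = 149 kJ/mol.

D(O-O) ≈ 149 kJ/mol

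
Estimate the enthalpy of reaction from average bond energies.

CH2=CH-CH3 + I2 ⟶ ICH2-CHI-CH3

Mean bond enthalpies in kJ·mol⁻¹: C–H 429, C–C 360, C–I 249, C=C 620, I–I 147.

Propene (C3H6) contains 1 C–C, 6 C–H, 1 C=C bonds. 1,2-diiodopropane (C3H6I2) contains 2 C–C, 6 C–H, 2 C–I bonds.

ΔH ≈ −91 kJ

Bonds broken (reactants):
  C–C: 1 × 360 = 360
  C–H: 6 × 429 = 2574
  C=C: 1 × 620 = 620
  I–I: 1 × 147 = 147
  Σ(broken) = 3701 kJ
Bonds formed (products):
  C–C: 2 × 360 = 720
  C–H: 6 × 429 = 2574
  C–I: 2 × 249 = 498
  Σ(formed) = 3792 kJ
ΔH = Σ(broken) − Σ(formed) = 3701 − 3792 = −91 kJ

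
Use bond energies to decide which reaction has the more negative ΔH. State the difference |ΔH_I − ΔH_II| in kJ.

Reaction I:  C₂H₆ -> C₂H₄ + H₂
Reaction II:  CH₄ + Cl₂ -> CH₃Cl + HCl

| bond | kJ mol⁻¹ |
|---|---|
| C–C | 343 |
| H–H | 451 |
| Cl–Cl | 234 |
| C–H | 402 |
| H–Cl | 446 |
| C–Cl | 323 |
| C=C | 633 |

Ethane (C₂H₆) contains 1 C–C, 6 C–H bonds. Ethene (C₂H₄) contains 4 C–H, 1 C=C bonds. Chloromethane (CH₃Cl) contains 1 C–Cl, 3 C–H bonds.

Reaction II, by 196 kJ

Reaction I:
  Bonds broken (reactants):
    C–C: 1 × 343 = 343
    C–H: 6 × 402 = 2412
    Σ(broken) = 2755 kJ
  Bonds formed (products):
    C–H: 4 × 402 = 1608
    C=C: 1 × 633 = 633
    H–H: 1 × 451 = 451
    Σ(formed) = 2692 kJ
  ΔH_I = 2755 − 2692 = +63 kJ
Reaction II:
  Bonds broken (reactants):
    C–H: 4 × 402 = 1608
    Cl–Cl: 1 × 234 = 234
    Σ(broken) = 1842 kJ
  Bonds formed (products):
    C–Cl: 1 × 323 = 323
    C–H: 3 × 402 = 1206
    H–Cl: 1 × 446 = 446
    Σ(formed) = 1975 kJ
  ΔH_II = 1842 − 1975 = −133 kJ
ΔH_I − ΔH_II = +196 kJ, so reaction II has the more negative ΔH; |ΔH_I − ΔH_II| = 196 kJ.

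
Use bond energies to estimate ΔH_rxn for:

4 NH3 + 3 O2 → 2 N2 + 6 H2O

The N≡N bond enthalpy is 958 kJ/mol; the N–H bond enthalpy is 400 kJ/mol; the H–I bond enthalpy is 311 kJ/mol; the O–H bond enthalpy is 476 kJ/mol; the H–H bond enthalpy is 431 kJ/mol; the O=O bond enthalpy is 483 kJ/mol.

ΔH ≈ −1379 kJ

Bonds broken (reactants):
  N–H: 12 × 400 = 4800
  O=O: 3 × 483 = 1449
  Σ(broken) = 6249 kJ
Bonds formed (products):
  N≡N: 2 × 958 = 1916
  O–H: 12 × 476 = 5712
  Σ(formed) = 7628 kJ
ΔH = Σ(broken) − Σ(formed) = 6249 − 7628 = −1379 kJ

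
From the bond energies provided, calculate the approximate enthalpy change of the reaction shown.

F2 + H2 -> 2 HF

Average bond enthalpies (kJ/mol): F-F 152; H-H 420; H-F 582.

ΔH ≈ −592 kJ

Bonds broken (reactants):
  F-F: 1 × 152 = 152
  H-H: 1 × 420 = 420
  Σ(broken) = 572 kJ
Bonds formed (products):
  H-F: 2 × 582 = 1164
  Σ(formed) = 1164 kJ
ΔH = Σ(broken) − Σ(formed) = 572 − 1164 = −592 kJ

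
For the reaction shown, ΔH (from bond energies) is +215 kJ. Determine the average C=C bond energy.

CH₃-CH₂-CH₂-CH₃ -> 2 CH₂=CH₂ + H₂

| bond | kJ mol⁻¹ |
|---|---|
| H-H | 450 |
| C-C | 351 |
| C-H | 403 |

Let D be the C=C bond energy.
Σ(broken) = 3×351 + 10×403 = 5083
Σ(formed) = 8×403 + 2×D + 1×450 = 3674 + 2D
ΔH = Σ(broken) − Σ(formed) = (5083) − (3674 + 2D) = +1409 − 2D
Setting this equal to +215 kJ gives 2D = 1194, so D = 597 kJ/mol.

D(C=C) ≈ 597 kJ/mol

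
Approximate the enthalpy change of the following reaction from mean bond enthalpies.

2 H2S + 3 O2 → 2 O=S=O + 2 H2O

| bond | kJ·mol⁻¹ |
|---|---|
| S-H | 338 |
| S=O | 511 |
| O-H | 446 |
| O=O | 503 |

ΔH ≈ −967 kJ

Bonds broken (reactants):
  O=O: 3 × 503 = 1509
  S-H: 4 × 338 = 1352
  Σ(broken) = 2861 kJ
Bonds formed (products):
  O-H: 4 × 446 = 1784
  S=O: 4 × 511 = 2044
  Σ(formed) = 3828 kJ
ΔH = Σ(broken) − Σ(formed) = 2861 − 3828 = −967 kJ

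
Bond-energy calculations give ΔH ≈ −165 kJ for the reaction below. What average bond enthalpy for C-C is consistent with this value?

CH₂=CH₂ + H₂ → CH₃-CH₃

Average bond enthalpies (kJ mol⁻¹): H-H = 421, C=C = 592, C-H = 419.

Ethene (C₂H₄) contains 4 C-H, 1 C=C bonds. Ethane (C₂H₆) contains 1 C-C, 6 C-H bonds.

D(C-C) ≈ 340 kJ/mol

Let D be the C-C bond energy.
Σ(broken) = 4×419 + 1×592 + 1×421 = 2689
Σ(formed) = 1×D + 6×419 = 2514 + D
ΔH = Σ(broken) − Σ(formed) = (2689) − (2514 + D) = +175 − D
Setting this equal to −165 kJ gives D = 340 kJ/mol.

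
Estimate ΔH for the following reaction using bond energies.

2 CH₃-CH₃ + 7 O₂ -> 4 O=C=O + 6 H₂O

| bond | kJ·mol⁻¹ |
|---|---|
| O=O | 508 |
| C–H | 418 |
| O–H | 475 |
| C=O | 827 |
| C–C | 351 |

ΔH ≈ −3042 kJ

Bonds broken (reactants):
  C–C: 2 × 351 = 702
  C–H: 12 × 418 = 5016
  O=O: 7 × 508 = 3556
  Σ(broken) = 9274 kJ
Bonds formed (products):
  C=O: 8 × 827 = 6616
  O–H: 12 × 475 = 5700
  Σ(formed) = 12316 kJ
ΔH = Σ(broken) − Σ(formed) = 9274 − 12316 = −3042 kJ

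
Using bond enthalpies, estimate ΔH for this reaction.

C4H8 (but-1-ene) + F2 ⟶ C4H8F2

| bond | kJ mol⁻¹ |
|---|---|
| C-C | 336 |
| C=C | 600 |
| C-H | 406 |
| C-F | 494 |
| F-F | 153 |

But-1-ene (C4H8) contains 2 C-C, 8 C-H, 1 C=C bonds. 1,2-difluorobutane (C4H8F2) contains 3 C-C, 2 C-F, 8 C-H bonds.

ΔH ≈ −571 kJ

Bonds broken (reactants):
  C-C: 2 × 336 = 672
  C-H: 8 × 406 = 3248
  C=C: 1 × 600 = 600
  F-F: 1 × 153 = 153
  Σ(broken) = 4673 kJ
Bonds formed (products):
  C-C: 3 × 336 = 1008
  C-F: 2 × 494 = 988
  C-H: 8 × 406 = 3248
  Σ(formed) = 5244 kJ
ΔH = Σ(broken) − Σ(formed) = 4673 − 5244 = −571 kJ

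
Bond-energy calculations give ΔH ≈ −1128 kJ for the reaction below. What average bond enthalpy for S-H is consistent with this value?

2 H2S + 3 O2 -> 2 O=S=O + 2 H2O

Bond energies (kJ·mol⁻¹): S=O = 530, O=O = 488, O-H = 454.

D(S-H) ≈ 336 kJ/mol

Let D be the S-H bond energy.
Σ(broken) = 3×488 + 4×D = 1464 + 4D
Σ(formed) = 4×454 + 4×530 = 3936
ΔH = Σ(broken) − Σ(formed) = (1464 + 4D) − (3936) = −2472 + 4D
Setting this equal to −1128 kJ gives 4D = 1344, so D = 336 kJ/mol.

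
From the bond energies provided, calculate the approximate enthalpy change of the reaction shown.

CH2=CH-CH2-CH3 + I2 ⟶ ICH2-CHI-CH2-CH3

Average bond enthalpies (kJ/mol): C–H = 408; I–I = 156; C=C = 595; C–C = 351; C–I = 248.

Bonds broken (reactants):
  C–C: 2 × 351 = 702
  C–H: 8 × 408 = 3264
  C=C: 1 × 595 = 595
  I–I: 1 × 156 = 156
  Σ(broken) = 4717 kJ
Bonds formed (products):
  C–C: 3 × 351 = 1053
  C–H: 8 × 408 = 3264
  C–I: 2 × 248 = 496
  Σ(formed) = 4813 kJ
ΔH = Σ(broken) − Σ(formed) = 4717 − 4813 = −96 kJ

ΔH ≈ −96 kJ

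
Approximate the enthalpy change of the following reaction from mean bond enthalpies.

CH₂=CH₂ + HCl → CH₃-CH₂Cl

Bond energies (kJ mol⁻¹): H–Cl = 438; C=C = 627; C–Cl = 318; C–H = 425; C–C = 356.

ΔH ≈ −34 kJ

Bonds broken (reactants):
  C–H: 4 × 425 = 1700
  C=C: 1 × 627 = 627
  H–Cl: 1 × 438 = 438
  Σ(broken) = 2765 kJ
Bonds formed (products):
  C–C: 1 × 356 = 356
  C–Cl: 1 × 318 = 318
  C–H: 5 × 425 = 2125
  Σ(formed) = 2799 kJ
ΔH = Σ(broken) − Σ(formed) = 2765 − 2799 = −34 kJ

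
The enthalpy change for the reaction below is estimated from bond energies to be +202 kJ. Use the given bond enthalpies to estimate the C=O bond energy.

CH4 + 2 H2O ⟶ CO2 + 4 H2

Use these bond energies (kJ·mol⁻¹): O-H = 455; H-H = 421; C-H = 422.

D(C=O) ≈ 811 kJ/mol

Let D be the C=O bond energy.
Σ(broken) = 4×422 + 4×455 = 3508
Σ(formed) = 2×D + 4×421 = 1684 + 2D
ΔH = Σ(broken) − Σ(formed) = (3508) − (1684 + 2D) = +1824 − 2D
Setting this equal to +202 kJ gives 2D = 1622, so D = 811 kJ/mol.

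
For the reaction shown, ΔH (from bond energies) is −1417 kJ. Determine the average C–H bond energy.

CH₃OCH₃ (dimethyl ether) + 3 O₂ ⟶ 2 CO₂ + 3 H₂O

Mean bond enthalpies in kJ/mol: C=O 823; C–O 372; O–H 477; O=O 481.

D(C–H) ≈ 425 kJ/mol

Let D be the C–H bond energy.
Σ(broken) = 6×D + 2×372 + 3×481 = 2187 + 6D
Σ(formed) = 4×823 + 6×477 = 6154
ΔH = Σ(broken) − Σ(formed) = (2187 + 6D) − (6154) = −3967 + 6D
Setting this equal to −1417 kJ gives 6D = 2550, so D = 425 kJ/mol.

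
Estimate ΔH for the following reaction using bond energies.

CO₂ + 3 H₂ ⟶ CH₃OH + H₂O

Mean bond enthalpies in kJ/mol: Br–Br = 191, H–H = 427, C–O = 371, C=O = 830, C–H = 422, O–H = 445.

Bonds broken (reactants):
  C=O: 2 × 830 = 1660
  H–H: 3 × 427 = 1281
  Σ(broken) = 2941 kJ
Bonds formed (products):
  C–H: 3 × 422 = 1266
  C–O: 1 × 371 = 371
  O–H: 3 × 445 = 1335
  Σ(formed) = 2972 kJ
ΔH = Σ(broken) − Σ(formed) = 2941 − 2972 = −31 kJ

ΔH ≈ −31 kJ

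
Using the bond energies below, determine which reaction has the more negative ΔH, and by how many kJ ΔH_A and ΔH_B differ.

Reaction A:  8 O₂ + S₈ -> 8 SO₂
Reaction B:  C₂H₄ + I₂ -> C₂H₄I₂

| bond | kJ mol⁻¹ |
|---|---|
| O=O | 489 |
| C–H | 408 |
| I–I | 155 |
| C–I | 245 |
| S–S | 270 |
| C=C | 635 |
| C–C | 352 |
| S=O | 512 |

Reaction A:
  Bonds broken (reactants):
    O=O: 8 × 489 = 3912
    S–S: 8 × 270 = 2160
    Σ(broken) = 6072 kJ
  Bonds formed (products):
    S=O: 16 × 512 = 8192
    Σ(formed) = 8192 kJ
  ΔH_A = 6072 − 8192 = −2120 kJ
Reaction B:
  Bonds broken (reactants):
    C–H: 4 × 408 = 1632
    C=C: 1 × 635 = 635
    I–I: 1 × 155 = 155
    Σ(broken) = 2422 kJ
  Bonds formed (products):
    C–C: 1 × 352 = 352
    C–H: 4 × 408 = 1632
    C–I: 2 × 245 = 490
    Σ(formed) = 2474 kJ
  ΔH_B = 2422 − 2474 = −52 kJ
ΔH_A − ΔH_B = −2068 kJ, so reaction A has the more negative ΔH; |ΔH_A − ΔH_B| = 2068 kJ.

Reaction A, by 2068 kJ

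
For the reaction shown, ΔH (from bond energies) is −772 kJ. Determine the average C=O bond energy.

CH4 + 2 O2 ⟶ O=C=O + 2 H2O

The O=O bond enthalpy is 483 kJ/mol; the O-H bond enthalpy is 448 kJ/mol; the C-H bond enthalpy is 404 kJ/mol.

Let D be the C=O bond energy.
Σ(broken) = 4×404 + 2×483 = 2582
Σ(formed) = 2×D + 4×448 = 1792 + 2D
ΔH = Σ(broken) − Σ(formed) = (2582) − (1792 + 2D) = +790 − 2D
Setting this equal to −772 kJ gives 2D = 1562, so D = 781 kJ/mol.

D(C=O) ≈ 781 kJ/mol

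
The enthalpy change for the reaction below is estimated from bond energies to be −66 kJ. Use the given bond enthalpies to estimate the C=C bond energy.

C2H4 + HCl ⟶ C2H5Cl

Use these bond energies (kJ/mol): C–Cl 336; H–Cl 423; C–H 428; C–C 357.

Let D be the C=C bond energy.
Σ(broken) = 4×428 + 1×D + 1×423 = 2135 + D
Σ(formed) = 1×357 + 1×336 + 5×428 = 2833
ΔH = Σ(broken) − Σ(formed) = (2135 + D) − (2833) = −698 + D
Setting this equal to −66 kJ gives D = 632 kJ/mol.

D(C=C) ≈ 632 kJ/mol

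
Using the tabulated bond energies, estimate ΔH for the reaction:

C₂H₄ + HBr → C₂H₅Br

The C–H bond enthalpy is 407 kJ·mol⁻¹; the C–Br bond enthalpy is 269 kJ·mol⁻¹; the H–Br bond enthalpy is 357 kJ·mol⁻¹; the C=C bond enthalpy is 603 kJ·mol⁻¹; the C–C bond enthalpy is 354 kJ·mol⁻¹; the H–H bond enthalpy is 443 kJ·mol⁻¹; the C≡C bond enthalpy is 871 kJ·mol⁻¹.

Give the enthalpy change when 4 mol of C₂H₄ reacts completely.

ΔH = −280 kJ

Bonds broken (reactants):
  C–H: 4 × 407 = 1628
  C=C: 1 × 603 = 603
  H–Br: 1 × 357 = 357
  Σ(broken) = 2588 kJ
Bonds formed (products):
  C–Br: 1 × 269 = 269
  C–C: 1 × 354 = 354
  C–H: 5 × 407 = 2035
  Σ(formed) = 2658 kJ
ΔH = Σ(broken) − Σ(formed) = 2588 − 2658 = −70 kJ
For 4× the reaction as written: 4 × (−70) = −280 kJ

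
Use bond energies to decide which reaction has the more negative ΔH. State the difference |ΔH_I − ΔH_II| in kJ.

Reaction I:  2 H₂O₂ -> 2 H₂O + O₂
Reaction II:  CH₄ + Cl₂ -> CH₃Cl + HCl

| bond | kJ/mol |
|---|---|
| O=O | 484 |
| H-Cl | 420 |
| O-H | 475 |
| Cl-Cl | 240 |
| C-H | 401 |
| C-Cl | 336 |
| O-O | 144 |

Reaction I:
  Bonds broken (reactants):
    O-H: 4 × 475 = 1900
    O-O: 2 × 144 = 288
    Σ(broken) = 2188 kJ
  Bonds formed (products):
    O-H: 4 × 475 = 1900
    O=O: 1 × 484 = 484
    Σ(formed) = 2384 kJ
  ΔH_I = 2188 − 2384 = −196 kJ
Reaction II:
  Bonds broken (reactants):
    C-H: 4 × 401 = 1604
    Cl-Cl: 1 × 240 = 240
    Σ(broken) = 1844 kJ
  Bonds formed (products):
    C-Cl: 1 × 336 = 336
    C-H: 3 × 401 = 1203
    H-Cl: 1 × 420 = 420
    Σ(formed) = 1959 kJ
  ΔH_II = 1844 − 1959 = −115 kJ
ΔH_I − ΔH_II = −81 kJ, so reaction I has the more negative ΔH; |ΔH_I − ΔH_II| = 81 kJ.

Reaction I, by 81 kJ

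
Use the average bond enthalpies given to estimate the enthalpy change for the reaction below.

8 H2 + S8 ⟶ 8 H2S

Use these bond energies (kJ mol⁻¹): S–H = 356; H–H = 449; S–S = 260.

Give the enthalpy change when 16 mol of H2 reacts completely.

ΔH = −48 kJ

Bonds broken (reactants):
  H–H: 8 × 449 = 3592
  S–S: 8 × 260 = 2080
  Σ(broken) = 5672 kJ
Bonds formed (products):
  S–H: 16 × 356 = 5696
  Σ(formed) = 5696 kJ
ΔH = Σ(broken) − Σ(formed) = 5672 − 5696 = −24 kJ
For 2× the reaction as written: 2 × (−24) = −48 kJ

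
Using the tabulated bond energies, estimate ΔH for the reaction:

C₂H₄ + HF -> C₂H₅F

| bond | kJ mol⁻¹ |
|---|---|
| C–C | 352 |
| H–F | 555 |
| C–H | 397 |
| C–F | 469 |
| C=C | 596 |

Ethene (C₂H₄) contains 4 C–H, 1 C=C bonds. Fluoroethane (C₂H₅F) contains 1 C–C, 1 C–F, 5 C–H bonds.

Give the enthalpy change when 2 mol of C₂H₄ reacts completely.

Bonds broken (reactants):
  C–H: 4 × 397 = 1588
  C=C: 1 × 596 = 596
  H–F: 1 × 555 = 555
  Σ(broken) = 2739 kJ
Bonds formed (products):
  C–C: 1 × 352 = 352
  C–F: 1 × 469 = 469
  C–H: 5 × 397 = 1985
  Σ(formed) = 2806 kJ
ΔH = Σ(broken) − Σ(formed) = 2739 − 2806 = −67 kJ
For 2× the reaction as written: 2 × (−67) = −134 kJ

ΔH = −134 kJ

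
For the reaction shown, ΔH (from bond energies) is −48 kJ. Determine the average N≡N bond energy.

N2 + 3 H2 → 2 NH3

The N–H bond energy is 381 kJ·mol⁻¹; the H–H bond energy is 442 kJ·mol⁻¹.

D(N≡N) ≈ 912 kJ/mol

Let D be the N≡N bond energy.
Σ(broken) = 3×442 + 1×D = 1326 + D
Σ(formed) = 6×381 = 2286
ΔH = Σ(broken) − Σ(formed) = (1326 + D) − (2286) = −960 + D
Setting this equal to −48 kJ gives D = 912 kJ/mol.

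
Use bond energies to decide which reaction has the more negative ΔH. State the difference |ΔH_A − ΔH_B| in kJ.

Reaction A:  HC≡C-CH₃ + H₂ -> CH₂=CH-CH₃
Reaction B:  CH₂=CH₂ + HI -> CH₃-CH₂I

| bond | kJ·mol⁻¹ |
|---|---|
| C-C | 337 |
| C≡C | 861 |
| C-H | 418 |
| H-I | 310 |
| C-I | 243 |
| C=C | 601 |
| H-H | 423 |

Reaction A:
  Bonds broken (reactants):
    C≡C: 1 × 861 = 861
    C-C: 1 × 337 = 337
    C-H: 4 × 418 = 1672
    H-H: 1 × 423 = 423
    Σ(broken) = 3293 kJ
  Bonds formed (products):
    C-C: 1 × 337 = 337
    C-H: 6 × 418 = 2508
    C=C: 1 × 601 = 601
    Σ(formed) = 3446 kJ
  ΔH_A = 3293 − 3446 = −153 kJ
Reaction B:
  Bonds broken (reactants):
    C-H: 4 × 418 = 1672
    C=C: 1 × 601 = 601
    H-I: 1 × 310 = 310
    Σ(broken) = 2583 kJ
  Bonds formed (products):
    C-C: 1 × 337 = 337
    C-H: 5 × 418 = 2090
    C-I: 1 × 243 = 243
    Σ(formed) = 2670 kJ
  ΔH_B = 2583 − 2670 = −87 kJ
ΔH_A − ΔH_B = −66 kJ, so reaction A has the more negative ΔH; |ΔH_A − ΔH_B| = 66 kJ.

Reaction A, by 66 kJ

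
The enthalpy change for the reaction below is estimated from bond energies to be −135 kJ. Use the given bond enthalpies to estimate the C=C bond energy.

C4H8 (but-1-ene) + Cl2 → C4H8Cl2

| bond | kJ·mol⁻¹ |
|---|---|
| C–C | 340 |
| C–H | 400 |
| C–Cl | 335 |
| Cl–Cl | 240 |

D(C=C) ≈ 635 kJ/mol

Let D be the C=C bond energy.
Σ(broken) = 2×340 + 8×400 + 1×D + 1×240 = 4120 + D
Σ(formed) = 3×340 + 2×335 + 8×400 = 4890
ΔH = Σ(broken) − Σ(formed) = (4120 + D) − (4890) = −770 + D
Setting this equal to −135 kJ gives D = 635 kJ/mol.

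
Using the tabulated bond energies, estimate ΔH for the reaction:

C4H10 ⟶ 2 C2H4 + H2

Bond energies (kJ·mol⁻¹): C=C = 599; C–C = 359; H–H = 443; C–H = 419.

Bonds broken (reactants):
  C–C: 3 × 359 = 1077
  C–H: 10 × 419 = 4190
  Σ(broken) = 5267 kJ
Bonds formed (products):
  C–H: 8 × 419 = 3352
  C=C: 2 × 599 = 1198
  H–H: 1 × 443 = 443
  Σ(formed) = 4993 kJ
ΔH = Σ(broken) − Σ(formed) = 5267 − 4993 = +274 kJ

ΔH ≈ +274 kJ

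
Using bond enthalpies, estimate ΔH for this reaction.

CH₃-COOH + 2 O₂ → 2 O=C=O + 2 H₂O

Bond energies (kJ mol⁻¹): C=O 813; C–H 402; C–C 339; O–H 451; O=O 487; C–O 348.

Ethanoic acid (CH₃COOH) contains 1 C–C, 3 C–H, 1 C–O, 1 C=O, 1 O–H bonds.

ΔH ≈ −925 kJ

Bonds broken (reactants):
  C–C: 1 × 339 = 339
  C–H: 3 × 402 = 1206
  C–O: 1 × 348 = 348
  C=O: 1 × 813 = 813
  O–H: 1 × 451 = 451
  O=O: 2 × 487 = 974
  Σ(broken) = 4131 kJ
Bonds formed (products):
  C=O: 4 × 813 = 3252
  O–H: 4 × 451 = 1804
  Σ(formed) = 5056 kJ
ΔH = Σ(broken) − Σ(formed) = 4131 − 5056 = −925 kJ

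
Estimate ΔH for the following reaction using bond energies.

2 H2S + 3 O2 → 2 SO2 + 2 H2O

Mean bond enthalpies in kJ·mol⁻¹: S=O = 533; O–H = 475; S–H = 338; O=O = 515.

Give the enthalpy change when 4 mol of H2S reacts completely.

ΔH = −2270 kJ

Bonds broken (reactants):
  O=O: 3 × 515 = 1545
  S–H: 4 × 338 = 1352
  Σ(broken) = 2897 kJ
Bonds formed (products):
  O–H: 4 × 475 = 1900
  S=O: 4 × 533 = 2132
  Σ(formed) = 4032 kJ
ΔH = Σ(broken) − Σ(formed) = 2897 − 4032 = −1135 kJ
For 2× the reaction as written: 2 × (−1135) = −2270 kJ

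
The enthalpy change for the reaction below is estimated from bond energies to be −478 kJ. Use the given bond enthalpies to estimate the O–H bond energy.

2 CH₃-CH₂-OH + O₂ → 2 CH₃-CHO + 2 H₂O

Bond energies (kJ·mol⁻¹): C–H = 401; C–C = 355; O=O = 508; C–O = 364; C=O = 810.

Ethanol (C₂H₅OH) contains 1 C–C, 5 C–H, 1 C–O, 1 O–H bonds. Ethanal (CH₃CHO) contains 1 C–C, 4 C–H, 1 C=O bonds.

Let D be the O–H bond energy.
Σ(broken) = 2×355 + 10×401 + 2×364 + 2×D + 1×508 = 5956 + 2D
Σ(formed) = 2×355 + 8×401 + 2×810 + 4×D = 5538 + 4D
ΔH = Σ(broken) − Σ(formed) = (5956 + 2D) − (5538 + 4D) = +418 − 2D
Setting this equal to −478 kJ gives 2D = 896, so D = 448 kJ/mol.

D(O–H) ≈ 448 kJ/mol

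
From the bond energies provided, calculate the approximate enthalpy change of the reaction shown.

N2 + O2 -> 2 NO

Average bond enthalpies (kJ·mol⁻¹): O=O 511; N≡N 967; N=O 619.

Bonds broken (reactants):
  N≡N: 1 × 967 = 967
  O=O: 1 × 511 = 511
  Σ(broken) = 1478 kJ
Bonds formed (products):
  N=O: 2 × 619 = 1238
  Σ(formed) = 1238 kJ
ΔH = Σ(broken) − Σ(formed) = 1478 − 1238 = +240 kJ

ΔH ≈ +240 kJ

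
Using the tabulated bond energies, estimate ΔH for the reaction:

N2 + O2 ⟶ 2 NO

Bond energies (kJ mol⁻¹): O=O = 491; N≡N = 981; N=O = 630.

ΔH ≈ +212 kJ

Bonds broken (reactants):
  N≡N: 1 × 981 = 981
  O=O: 1 × 491 = 491
  Σ(broken) = 1472 kJ
Bonds formed (products):
  N=O: 2 × 630 = 1260
  Σ(formed) = 1260 kJ
ΔH = Σ(broken) − Σ(formed) = 1472 − 1260 = +212 kJ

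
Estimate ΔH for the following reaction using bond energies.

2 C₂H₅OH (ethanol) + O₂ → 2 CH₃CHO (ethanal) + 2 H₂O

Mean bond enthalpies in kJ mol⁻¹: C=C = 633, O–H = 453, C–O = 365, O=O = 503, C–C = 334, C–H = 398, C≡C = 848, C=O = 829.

Bonds broken (reactants):
  C–C: 2 × 334 = 668
  C–H: 10 × 398 = 3980
  C–O: 2 × 365 = 730
  O–H: 2 × 453 = 906
  O=O: 1 × 503 = 503
  Σ(broken) = 6787 kJ
Bonds formed (products):
  C–C: 2 × 334 = 668
  C–H: 8 × 398 = 3184
  C=O: 2 × 829 = 1658
  O–H: 4 × 453 = 1812
  Σ(formed) = 7322 kJ
ΔH = Σ(broken) − Σ(formed) = 6787 − 7322 = −535 kJ

ΔH ≈ −535 kJ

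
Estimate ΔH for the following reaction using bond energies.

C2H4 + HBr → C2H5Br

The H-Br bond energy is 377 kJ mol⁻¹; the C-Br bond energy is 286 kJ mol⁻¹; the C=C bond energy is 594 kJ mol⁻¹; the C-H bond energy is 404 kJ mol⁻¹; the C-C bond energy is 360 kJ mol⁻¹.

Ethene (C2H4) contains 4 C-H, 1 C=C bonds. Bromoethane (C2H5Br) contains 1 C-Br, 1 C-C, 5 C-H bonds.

Bonds broken (reactants):
  C-H: 4 × 404 = 1616
  C=C: 1 × 594 = 594
  H-Br: 1 × 377 = 377
  Σ(broken) = 2587 kJ
Bonds formed (products):
  C-Br: 1 × 286 = 286
  C-C: 1 × 360 = 360
  C-H: 5 × 404 = 2020
  Σ(formed) = 2666 kJ
ΔH = Σ(broken) − Σ(formed) = 2587 − 2666 = −79 kJ

ΔH ≈ −79 kJ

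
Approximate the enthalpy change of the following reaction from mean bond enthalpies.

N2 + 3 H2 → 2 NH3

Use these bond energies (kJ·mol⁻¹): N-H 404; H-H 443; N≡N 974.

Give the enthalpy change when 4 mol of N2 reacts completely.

Bonds broken (reactants):
  H-H: 3 × 443 = 1329
  N≡N: 1 × 974 = 974
  Σ(broken) = 2303 kJ
Bonds formed (products):
  N-H: 6 × 404 = 2424
  Σ(formed) = 2424 kJ
ΔH = Σ(broken) − Σ(formed) = 2303 − 2424 = −121 kJ
For 4× the reaction as written: 4 × (−121) = −484 kJ

ΔH = −484 kJ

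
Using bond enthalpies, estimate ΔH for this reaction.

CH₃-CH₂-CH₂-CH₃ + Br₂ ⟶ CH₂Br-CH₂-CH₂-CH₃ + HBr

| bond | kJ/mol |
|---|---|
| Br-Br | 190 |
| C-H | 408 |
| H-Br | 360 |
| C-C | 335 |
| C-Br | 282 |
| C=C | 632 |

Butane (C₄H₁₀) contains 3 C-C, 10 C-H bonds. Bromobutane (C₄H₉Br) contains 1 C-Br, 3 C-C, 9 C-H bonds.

Bonds broken (reactants):
  Br-Br: 1 × 190 = 190
  C-C: 3 × 335 = 1005
  C-H: 10 × 408 = 4080
  Σ(broken) = 5275 kJ
Bonds formed (products):
  C-Br: 1 × 282 = 282
  C-C: 3 × 335 = 1005
  C-H: 9 × 408 = 3672
  H-Br: 1 × 360 = 360
  Σ(formed) = 5319 kJ
ΔH = Σ(broken) − Σ(formed) = 5275 − 5319 = −44 kJ

ΔH ≈ −44 kJ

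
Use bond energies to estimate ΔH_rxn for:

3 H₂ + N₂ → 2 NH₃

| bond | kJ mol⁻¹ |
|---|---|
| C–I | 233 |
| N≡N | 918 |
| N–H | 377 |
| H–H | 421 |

Bonds broken (reactants):
  H–H: 3 × 421 = 1263
  N≡N: 1 × 918 = 918
  Σ(broken) = 2181 kJ
Bonds formed (products):
  N–H: 6 × 377 = 2262
  Σ(formed) = 2262 kJ
ΔH = Σ(broken) − Σ(formed) = 2181 − 2262 = −81 kJ

ΔH ≈ −81 kJ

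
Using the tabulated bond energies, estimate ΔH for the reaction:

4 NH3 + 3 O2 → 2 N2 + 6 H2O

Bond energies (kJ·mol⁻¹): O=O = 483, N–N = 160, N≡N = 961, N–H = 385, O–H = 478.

Bonds broken (reactants):
  N–H: 12 × 385 = 4620
  O=O: 3 × 483 = 1449
  Σ(broken) = 6069 kJ
Bonds formed (products):
  N≡N: 2 × 961 = 1922
  O–H: 12 × 478 = 5736
  Σ(formed) = 7658 kJ
ΔH = Σ(broken) − Σ(formed) = 6069 − 7658 = −1589 kJ

ΔH ≈ −1589 kJ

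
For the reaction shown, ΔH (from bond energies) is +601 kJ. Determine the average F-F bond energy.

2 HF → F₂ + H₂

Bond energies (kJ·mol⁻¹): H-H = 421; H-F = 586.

D(F-F) ≈ 150 kJ/mol

Let D be the F-F bond energy.
Σ(broken) = 2×586 = 1172
Σ(formed) = 1×D + 1×421 = 421 + D
ΔH = Σ(broken) − Σ(formed) = (1172) − (421 + D) = +751 − D
Setting this equal to +601 kJ gives D = 150 kJ/mol.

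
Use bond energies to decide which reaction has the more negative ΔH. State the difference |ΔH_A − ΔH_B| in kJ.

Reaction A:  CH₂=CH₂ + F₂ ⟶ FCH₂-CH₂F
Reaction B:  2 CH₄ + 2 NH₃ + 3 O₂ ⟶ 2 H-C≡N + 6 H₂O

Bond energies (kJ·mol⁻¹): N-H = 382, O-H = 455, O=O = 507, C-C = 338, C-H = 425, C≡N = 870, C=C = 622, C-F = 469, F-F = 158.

Reaction B, by 341 kJ

Reaction A:
  Bonds broken (reactants):
    C-H: 4 × 425 = 1700
    C=C: 1 × 622 = 622
    F-F: 1 × 158 = 158
    Σ(broken) = 2480 kJ
  Bonds formed (products):
    C-C: 1 × 338 = 338
    C-F: 2 × 469 = 938
    C-H: 4 × 425 = 1700
    Σ(formed) = 2976 kJ
  ΔH_A = 2480 − 2976 = −496 kJ
Reaction B:
  Bonds broken (reactants):
    C-H: 8 × 425 = 3400
    N-H: 6 × 382 = 2292
    O=O: 3 × 507 = 1521
    Σ(broken) = 7213 kJ
  Bonds formed (products):
    C≡N: 2 × 870 = 1740
    C-H: 2 × 425 = 850
    O-H: 12 × 455 = 5460
    Σ(formed) = 8050 kJ
  ΔH_B = 7213 − 8050 = −837 kJ
ΔH_A − ΔH_B = +341 kJ, so reaction B has the more negative ΔH; |ΔH_A − ΔH_B| = 341 kJ.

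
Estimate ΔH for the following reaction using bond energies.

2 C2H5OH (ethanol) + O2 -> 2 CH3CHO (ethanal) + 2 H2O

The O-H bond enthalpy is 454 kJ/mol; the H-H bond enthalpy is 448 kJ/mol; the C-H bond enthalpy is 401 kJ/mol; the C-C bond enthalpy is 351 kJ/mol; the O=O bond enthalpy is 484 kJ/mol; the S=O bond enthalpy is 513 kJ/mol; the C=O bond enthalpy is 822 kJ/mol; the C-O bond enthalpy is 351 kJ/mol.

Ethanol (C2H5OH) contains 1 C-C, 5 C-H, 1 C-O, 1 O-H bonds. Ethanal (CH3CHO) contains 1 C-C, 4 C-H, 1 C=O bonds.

ΔH ≈ −564 kJ

Bonds broken (reactants):
  C-C: 2 × 351 = 702
  C-H: 10 × 401 = 4010
  C-O: 2 × 351 = 702
  O-H: 2 × 454 = 908
  O=O: 1 × 484 = 484
  Σ(broken) = 6806 kJ
Bonds formed (products):
  C-C: 2 × 351 = 702
  C-H: 8 × 401 = 3208
  C=O: 2 × 822 = 1644
  O-H: 4 × 454 = 1816
  Σ(formed) = 7370 kJ
ΔH = Σ(broken) − Σ(formed) = 6806 − 7370 = −564 kJ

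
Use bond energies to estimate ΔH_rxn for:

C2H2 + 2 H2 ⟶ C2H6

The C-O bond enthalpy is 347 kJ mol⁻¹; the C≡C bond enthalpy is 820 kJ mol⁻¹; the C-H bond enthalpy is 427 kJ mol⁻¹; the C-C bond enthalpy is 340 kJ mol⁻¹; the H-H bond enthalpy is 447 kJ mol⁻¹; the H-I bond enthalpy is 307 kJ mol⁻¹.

Bonds broken (reactants):
  C≡C: 1 × 820 = 820
  C-H: 2 × 427 = 854
  H-H: 2 × 447 = 894
  Σ(broken) = 2568 kJ
Bonds formed (products):
  C-C: 1 × 340 = 340
  C-H: 6 × 427 = 2562
  Σ(formed) = 2902 kJ
ΔH = Σ(broken) − Σ(formed) = 2568 − 2902 = −334 kJ

ΔH ≈ −334 kJ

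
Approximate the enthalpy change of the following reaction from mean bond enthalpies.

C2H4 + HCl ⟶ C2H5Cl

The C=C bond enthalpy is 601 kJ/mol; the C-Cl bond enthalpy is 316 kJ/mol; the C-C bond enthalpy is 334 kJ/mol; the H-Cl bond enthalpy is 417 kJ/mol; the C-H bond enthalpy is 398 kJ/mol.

ΔH ≈ −30 kJ

Bonds broken (reactants):
  C-H: 4 × 398 = 1592
  C=C: 1 × 601 = 601
  H-Cl: 1 × 417 = 417
  Σ(broken) = 2610 kJ
Bonds formed (products):
  C-C: 1 × 334 = 334
  C-Cl: 1 × 316 = 316
  C-H: 5 × 398 = 1990
  Σ(formed) = 2640 kJ
ΔH = Σ(broken) − Σ(formed) = 2610 − 2640 = −30 kJ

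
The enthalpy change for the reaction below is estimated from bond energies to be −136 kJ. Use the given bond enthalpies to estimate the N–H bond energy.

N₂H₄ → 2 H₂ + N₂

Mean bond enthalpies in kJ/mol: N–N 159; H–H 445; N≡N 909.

D(N–H) ≈ 376 kJ/mol

Let D be the N–H bond energy.
Σ(broken) = 4×D + 1×159 = 159 + 4D
Σ(formed) = 2×445 + 1×909 = 1799
ΔH = Σ(broken) − Σ(formed) = (159 + 4D) − (1799) = −1640 + 4D
Setting this equal to −136 kJ gives 4D = 1504, so D = 376 kJ/mol.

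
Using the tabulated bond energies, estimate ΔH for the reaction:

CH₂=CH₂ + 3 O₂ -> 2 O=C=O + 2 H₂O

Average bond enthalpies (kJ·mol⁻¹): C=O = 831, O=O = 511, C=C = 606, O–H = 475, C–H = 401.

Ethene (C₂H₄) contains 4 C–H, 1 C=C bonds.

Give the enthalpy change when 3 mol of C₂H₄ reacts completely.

Bonds broken (reactants):
  C–H: 4 × 401 = 1604
  C=C: 1 × 606 = 606
  O=O: 3 × 511 = 1533
  Σ(broken) = 3743 kJ
Bonds formed (products):
  C=O: 4 × 831 = 3324
  O–H: 4 × 475 = 1900
  Σ(formed) = 5224 kJ
ΔH = Σ(broken) − Σ(formed) = 3743 − 5224 = −1481 kJ
For 3× the reaction as written: 3 × (−1481) = −4443 kJ

ΔH = −4443 kJ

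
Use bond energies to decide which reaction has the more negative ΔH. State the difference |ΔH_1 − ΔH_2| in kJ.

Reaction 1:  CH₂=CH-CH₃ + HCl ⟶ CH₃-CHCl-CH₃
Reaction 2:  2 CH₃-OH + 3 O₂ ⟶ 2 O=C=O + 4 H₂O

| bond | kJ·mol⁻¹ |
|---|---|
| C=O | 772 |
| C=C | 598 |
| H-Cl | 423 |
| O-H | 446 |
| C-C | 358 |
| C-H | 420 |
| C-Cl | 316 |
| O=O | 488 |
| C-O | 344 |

Reaction 2, by 1019 kJ

Reaction 1:
  Bonds broken (reactants):
    C-C: 1 × 358 = 358
    C-H: 6 × 420 = 2520
    C=C: 1 × 598 = 598
    H-Cl: 1 × 423 = 423
    Σ(broken) = 3899 kJ
  Bonds formed (products):
    C-C: 2 × 358 = 716
    C-Cl: 1 × 316 = 316
    C-H: 7 × 420 = 2940
    Σ(formed) = 3972 kJ
  ΔH_1 = 3899 − 3972 = −73 kJ
Reaction 2:
  Bonds broken (reactants):
    C-H: 6 × 420 = 2520
    C-O: 2 × 344 = 688
    O-H: 2 × 446 = 892
    O=O: 3 × 488 = 1464
    Σ(broken) = 5564 kJ
  Bonds formed (products):
    C=O: 4 × 772 = 3088
    O-H: 8 × 446 = 3568
    Σ(formed) = 6656 kJ
  ΔH_2 = 5564 − 6656 = −1092 kJ
ΔH_1 − ΔH_2 = +1019 kJ, so reaction 2 has the more negative ΔH; |ΔH_1 − ΔH_2| = 1019 kJ.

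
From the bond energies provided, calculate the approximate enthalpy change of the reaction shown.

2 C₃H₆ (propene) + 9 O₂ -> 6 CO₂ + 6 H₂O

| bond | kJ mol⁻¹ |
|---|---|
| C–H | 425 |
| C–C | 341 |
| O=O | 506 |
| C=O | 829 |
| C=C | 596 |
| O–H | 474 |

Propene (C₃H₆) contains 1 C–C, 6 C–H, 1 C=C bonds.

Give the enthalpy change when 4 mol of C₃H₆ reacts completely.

ΔH = −8216 kJ

Bonds broken (reactants):
  C–C: 2 × 341 = 682
  C–H: 12 × 425 = 5100
  C=C: 2 × 596 = 1192
  O=O: 9 × 506 = 4554
  Σ(broken) = 11528 kJ
Bonds formed (products):
  C=O: 12 × 829 = 9948
  O–H: 12 × 474 = 5688
  Σ(formed) = 15636 kJ
ΔH = Σ(broken) − Σ(formed) = 11528 − 15636 = −4108 kJ
For 2× the reaction as written: 2 × (−4108) = −8216 kJ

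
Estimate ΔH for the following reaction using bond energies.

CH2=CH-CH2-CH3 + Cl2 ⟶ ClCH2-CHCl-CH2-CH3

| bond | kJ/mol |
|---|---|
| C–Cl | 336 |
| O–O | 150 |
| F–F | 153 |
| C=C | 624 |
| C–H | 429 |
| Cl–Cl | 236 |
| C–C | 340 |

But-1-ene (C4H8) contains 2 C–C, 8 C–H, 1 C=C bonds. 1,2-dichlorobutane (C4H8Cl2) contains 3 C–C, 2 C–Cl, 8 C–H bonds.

Bonds broken (reactants):
  C–C: 2 × 340 = 680
  C–H: 8 × 429 = 3432
  C=C: 1 × 624 = 624
  Cl–Cl: 1 × 236 = 236
  Σ(broken) = 4972 kJ
Bonds formed (products):
  C–C: 3 × 340 = 1020
  C–Cl: 2 × 336 = 672
  C–H: 8 × 429 = 3432
  Σ(formed) = 5124 kJ
ΔH = Σ(broken) − Σ(formed) = 4972 − 5124 = −152 kJ

ΔH ≈ −152 kJ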